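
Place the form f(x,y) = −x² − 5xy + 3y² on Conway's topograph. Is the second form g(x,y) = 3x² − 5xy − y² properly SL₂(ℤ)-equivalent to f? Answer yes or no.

D₁ = 37, D₂ = 37
river cycle of f (length 6): (3, 5, -1), (-1, 5, 3), (3, 1, -3), (-3, 5, 1), (1, 5, -3), (-3, 1, 3)
river cycle of g (length 6): (-1, 5, 3), (3, 1, -3), (-3, 5, 1), (1, 5, -3), (-3, 1, 3), (3, 5, -1)
cycles coincide ⇒ equivalent

yes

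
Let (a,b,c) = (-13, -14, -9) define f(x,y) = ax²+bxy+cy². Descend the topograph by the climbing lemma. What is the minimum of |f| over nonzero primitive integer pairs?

translate: b→-12 (≡14 mod 26), so (13,14,9)→(13,-12,8)
flip: (13,-12,8)→(8,12,13)
translate: b→-4 (≡12 mod 16), so (8,12,13)→(8,-4,9)
reduced (well bottom): (8,-4,9) with a≤c, −a<b≤a
well minimum |f| = |-8| = 8 (negative-definite)

8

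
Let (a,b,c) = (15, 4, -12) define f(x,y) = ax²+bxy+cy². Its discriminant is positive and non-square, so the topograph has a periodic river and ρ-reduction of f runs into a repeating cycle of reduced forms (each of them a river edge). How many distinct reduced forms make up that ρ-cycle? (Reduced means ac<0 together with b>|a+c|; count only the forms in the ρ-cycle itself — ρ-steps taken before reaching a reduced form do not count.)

D = 736, ⌊√D⌋ = 27
river: ρ → (-12,20,7)
river: ρ → (7,22,-9)
river: ρ → (-9,14,15)
river: ρ → (15,16,-8)
river: ρ → (-8,16,15)
river: ρ → (15,14,-9)
river: ρ → (-9,22,7)
river: ρ → (7,20,-12)
river: ρ → (-12,4,15)
river: ρ → (15,26,-1)
river: ρ → (-1,26,15)
river: ρ → (15,4,-12)
ρ-cycle length = 12 (tail of 0 descent steps not counted)

12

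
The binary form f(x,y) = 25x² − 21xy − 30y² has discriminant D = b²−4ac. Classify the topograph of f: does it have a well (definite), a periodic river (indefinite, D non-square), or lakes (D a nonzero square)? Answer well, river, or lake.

D = b²−4ac = (-21)² − 4·25·(-30) = 3441
D > 0 non-square ⇒ indefinite ⇒ periodic river

river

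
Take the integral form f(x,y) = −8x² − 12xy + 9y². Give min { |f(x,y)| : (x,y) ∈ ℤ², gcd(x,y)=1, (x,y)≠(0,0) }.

descent: ρ → (9,12,-8)  [lands on river]
river: ρ → (-8,20,1)
river: ρ → (1,20,-8)
river: ρ → (-8,12,9)
river: ρ → (9,6,-11)
river: ρ → (-11,16,4)
river: ρ → (4,16,-11)
river: ρ → (-11,6,9)
closes: descent 1, river 8
min |a| on river = 1

1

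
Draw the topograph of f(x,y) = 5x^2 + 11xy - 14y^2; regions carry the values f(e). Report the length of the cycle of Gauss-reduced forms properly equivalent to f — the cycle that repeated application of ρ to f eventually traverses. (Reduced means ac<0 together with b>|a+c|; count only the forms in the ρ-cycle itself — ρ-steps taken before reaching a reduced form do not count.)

D = 401, ⌊√D⌋ = 20
river: ρ → (-14,17,2)
river: ρ → (2,19,-5)
river: ρ → (-5,11,14)
river: ρ → (14,17,-2)
river: ρ → (-2,19,5)
river: ρ → (5,11,-14)
ρ-cycle length = 6 (tail of 0 descent steps not counted)

6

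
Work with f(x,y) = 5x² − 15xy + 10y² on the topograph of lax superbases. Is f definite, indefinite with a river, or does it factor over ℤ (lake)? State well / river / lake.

D = b²−4ac = (-15)² − 4·5·10 = 25
D = 5² is a perfect square ⇒ form factors over ℤ ⇒ lakes

lake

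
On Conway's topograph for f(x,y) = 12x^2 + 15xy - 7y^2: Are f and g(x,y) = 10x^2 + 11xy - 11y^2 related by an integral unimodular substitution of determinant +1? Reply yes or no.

D₁ = 561, D₂ = 561
river cycle of f (length 16): (-7, 13, 14), (14, 15, -6), (-6, 21, 5), (5, 19, -10), (-10, 21, 3), (3, 21, -10), (-10, 19, 5), (5, 21, -6), (-6, 15, 14), (14, 13, -7), … (6 more)
river cycle of g (length 16): (-11, 11, 10), (10, 9, -12), (-12, 15, 7), (7, 13, -14), (-14, 15, 6), (6, 21, -5), (-5, 19, 10), (10, 21, -3), (-3, 21, 10), (10, 19, -5), … (6 more)
cycles differ ⇒ inequivalent

no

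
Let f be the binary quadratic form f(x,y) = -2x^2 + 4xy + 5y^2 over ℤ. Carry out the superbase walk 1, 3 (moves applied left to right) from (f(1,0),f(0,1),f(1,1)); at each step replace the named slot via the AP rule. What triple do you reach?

start (-2,5,7) = (f(1,0),f(0,1),f(1,1))
replace slot 1: 2·(5+7) − (-2) = 26 → (26,5,7)
replace slot 3: 2·(26+5) − 7 = 55 → (26,5,55)

26,5,55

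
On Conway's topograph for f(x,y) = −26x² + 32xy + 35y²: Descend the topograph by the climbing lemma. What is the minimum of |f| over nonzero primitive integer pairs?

river: ρ → (35,38,-23)
river: ρ → (-23,54,19)
river: ρ → (19,60,-14)
river: ρ → (-14,52,35)
river: ρ → (35,18,-31)
river: ρ → (-31,44,22)
river: ρ → (22,44,-31)
river: ρ → (-31,18,35)
river: ρ → (35,52,-14)
river: ρ → (-14,60,19)
river: ρ → (19,54,-23)
river: ρ → (-23,38,35)
river: ρ → (35,32,-26)
river: ρ → (-26,20,41)
river: ρ → (41,62,-5)
river: ρ → (-5,68,2)
river: ρ → (2,68,-5)
river: ρ → (-5,62,41)
river: ρ → (41,20,-26)
river: ρ → (-26,32,35)
closes: descent 0, river 20
min |a| on river = 2

2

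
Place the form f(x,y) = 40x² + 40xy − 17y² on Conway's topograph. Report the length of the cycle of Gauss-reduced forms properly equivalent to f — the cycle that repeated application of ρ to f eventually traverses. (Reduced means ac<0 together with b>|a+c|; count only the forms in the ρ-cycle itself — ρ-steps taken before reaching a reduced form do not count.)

D = 4320, ⌊√D⌋ = 65
river: ρ → (-17,62,7)
river: ρ → (7,64,-8)
river: ρ → (-8,64,7)
river: ρ → (7,62,-17)
river: ρ → (-17,40,40)
river: ρ → (40,40,-17)
ρ-cycle length = 6 (tail of 0 descent steps not counted)

6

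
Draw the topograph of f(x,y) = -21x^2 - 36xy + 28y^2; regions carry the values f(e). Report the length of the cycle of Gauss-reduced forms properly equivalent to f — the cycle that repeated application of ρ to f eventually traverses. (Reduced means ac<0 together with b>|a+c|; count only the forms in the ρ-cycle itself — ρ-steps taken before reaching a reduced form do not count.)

D = 3648, ⌊√D⌋ = 60
descent: ρ → (28,36,-21)  [lands on river]
river: ρ → (-21,48,16)
river: ρ → (16,48,-21)
river: ρ → (-21,36,28)
river: ρ → (28,20,-29)
river: ρ → (-29,38,19)
river: ρ → (19,38,-29)
river: ρ → (-29,20,28)
ρ-cycle length = 8 (tail of 1 descent step not counted)

8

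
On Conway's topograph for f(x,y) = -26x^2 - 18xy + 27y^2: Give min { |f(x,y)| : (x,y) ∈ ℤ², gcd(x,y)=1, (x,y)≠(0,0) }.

descent: ρ → (27,18,-26)  [lands on river]
river: ρ → (-26,34,19)
river: ρ → (19,42,-18)
river: ρ → (-18,30,31)
river: ρ → (31,32,-17)
river: ρ → (-17,36,27)
closes: descent 1, river 6
min |a| on river = 17

17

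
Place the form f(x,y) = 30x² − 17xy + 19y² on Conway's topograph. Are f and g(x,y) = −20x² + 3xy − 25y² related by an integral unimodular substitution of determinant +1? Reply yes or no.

D₁ = -1991, D₂ = -1991
f: flip: (30,-17,19)→(19,17,30)
f: reduced (well bottom): (19,17,30) with a≤c, −a<b≤a
g is negative-definite; reduce −g:
−g: reduced (well bottom): (20,-3,25) with a≤c, −a<b≤a
flip sign back: reduced form of g is (-20,3,-25)
reduced forms (19, 17, 30) vs (-20, 3, -25) ⇒ inequivalent

no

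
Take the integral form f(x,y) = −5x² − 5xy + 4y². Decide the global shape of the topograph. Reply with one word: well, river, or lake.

D = b²−4ac = (-5)² − 4·(-5)·4 = 105
D > 0 non-square ⇒ indefinite ⇒ periodic river

river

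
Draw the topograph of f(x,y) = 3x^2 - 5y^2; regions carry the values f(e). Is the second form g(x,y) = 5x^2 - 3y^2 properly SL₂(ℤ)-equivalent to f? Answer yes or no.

D₁ = 60, D₂ = 60
river cycle of f (length 2): (3, 6, -2), (-2, 6, 3)
river cycle of g (length 2): (-3, 6, 2), (2, 6, -3)
cycles differ ⇒ inequivalent

no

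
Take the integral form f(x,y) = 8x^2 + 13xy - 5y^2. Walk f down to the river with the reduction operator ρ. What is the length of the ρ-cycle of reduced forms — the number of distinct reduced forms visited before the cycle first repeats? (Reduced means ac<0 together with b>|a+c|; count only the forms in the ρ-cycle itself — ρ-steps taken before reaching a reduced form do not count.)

D = 329, ⌊√D⌋ = 18
river: ρ → (-5,17,2)
river: ρ → (2,15,-13)
river: ρ → (-13,11,4)
river: ρ → (4,13,-10)
river: ρ → (-10,7,7)
river: ρ → (7,7,-10)
river: ρ → (-10,13,4)
river: ρ → (4,11,-13)
river: ρ → (-13,15,2)
river: ρ → (2,17,-5)
river: ρ → (-5,13,8)
river: ρ → (8,3,-10)
river: ρ → (-10,17,1)
river: ρ → (1,17,-10)
river: ρ → (-10,3,8)
river: ρ → (8,13,-5)
ρ-cycle length = 16 (tail of 0 descent steps not counted)

16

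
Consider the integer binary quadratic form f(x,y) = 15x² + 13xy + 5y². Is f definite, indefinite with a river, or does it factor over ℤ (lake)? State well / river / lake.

D = b²−4ac = 13² − 4·15·5 = -131
D < 0 ⇒ definite ⇒ every region one sign ⇒ single well

well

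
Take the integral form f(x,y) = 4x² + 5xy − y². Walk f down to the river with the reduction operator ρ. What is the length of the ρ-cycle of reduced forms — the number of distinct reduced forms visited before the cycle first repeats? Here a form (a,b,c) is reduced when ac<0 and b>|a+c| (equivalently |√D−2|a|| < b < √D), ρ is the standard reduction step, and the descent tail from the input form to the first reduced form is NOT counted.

D = 41, ⌊√D⌋ = 6
river: ρ → (-1,5,4)
river: ρ → (4,3,-2)
river: ρ → (-2,5,2)
river: ρ → (2,3,-4)
river: ρ → (-4,5,1)
river: ρ → (1,5,-4)
river: ρ → (-4,3,2)
river: ρ → (2,5,-2)
river: ρ → (-2,3,4)
river: ρ → (4,5,-1)
ρ-cycle length = 10 (tail of 0 descent steps not counted)

10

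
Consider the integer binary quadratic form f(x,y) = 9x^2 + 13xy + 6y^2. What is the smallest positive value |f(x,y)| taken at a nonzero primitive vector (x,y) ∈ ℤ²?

translate: b→-5 (≡13 mod 18), so (9,13,6)→(9,-5,2)
flip: (9,-5,2)→(2,5,9)
translate: b→1 (≡5 mod 4), so (2,5,9)→(2,1,6)
reduced (well bottom): (2,1,6) with a≤c, −a<b≤a
well minimum = a = 2

2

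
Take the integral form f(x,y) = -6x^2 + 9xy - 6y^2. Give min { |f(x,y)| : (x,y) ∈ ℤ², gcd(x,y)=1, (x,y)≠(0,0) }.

translate: b→3 (≡-9 mod 12), so (6,-9,6)→(6,3,3)
flip: (6,3,3)→(3,-3,6)
translate: b→3 (≡-3 mod 6), so (3,-3,6)→(3,3,6)
reduced (well bottom): (3,3,6) with a≤c, −a<b≤a
well minimum |f| = |-3| = 3 (negative-definite)

3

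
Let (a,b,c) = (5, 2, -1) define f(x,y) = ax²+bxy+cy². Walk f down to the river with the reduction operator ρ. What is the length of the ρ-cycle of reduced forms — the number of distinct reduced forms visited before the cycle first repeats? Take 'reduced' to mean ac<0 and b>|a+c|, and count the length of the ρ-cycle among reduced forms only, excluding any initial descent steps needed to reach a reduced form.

D = 24, ⌊√D⌋ = 4
descent: ρ → (-1,4,2)  [lands on river]
river: ρ → (2,4,-1)
ρ-cycle length = 2 (tail of 1 descent step not counted)

2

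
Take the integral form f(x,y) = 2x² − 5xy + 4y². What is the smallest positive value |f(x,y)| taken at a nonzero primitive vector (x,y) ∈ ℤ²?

translate: b→-1 (≡-5 mod 4), so (2,-5,4)→(2,-1,1)
flip: (2,-1,1)→(1,1,2)
reduced (well bottom): (1,1,2) with a≤c, −a<b≤a
well minimum = a = 1

1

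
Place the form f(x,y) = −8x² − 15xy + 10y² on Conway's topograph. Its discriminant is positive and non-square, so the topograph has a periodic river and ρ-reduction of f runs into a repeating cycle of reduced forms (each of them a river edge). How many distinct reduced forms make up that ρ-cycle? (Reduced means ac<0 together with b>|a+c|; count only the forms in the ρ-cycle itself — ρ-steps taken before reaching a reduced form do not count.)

D = 545, ⌊√D⌋ = 23
descent: ρ → (10,15,-8)  [lands on river]
river: ρ → (-8,17,8)
river: ρ → (8,15,-10)
river: ρ → (-10,5,13)
river: ρ → (13,21,-2)
river: ρ → (-2,23,2)
river: ρ → (2,21,-13)
river: ρ → (-13,5,10)
ρ-cycle length = 8 (tail of 1 descent step not counted)

8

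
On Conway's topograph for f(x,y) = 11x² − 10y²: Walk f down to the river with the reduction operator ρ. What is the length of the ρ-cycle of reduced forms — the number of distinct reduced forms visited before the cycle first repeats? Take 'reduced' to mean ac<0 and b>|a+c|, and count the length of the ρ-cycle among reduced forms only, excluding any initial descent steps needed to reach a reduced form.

D = 440, ⌊√D⌋ = 20
descent: ρ → (-10,20,1)  [lands on river]
river: ρ → (1,20,-10)
ρ-cycle length = 2 (tail of 1 descent step not counted)

2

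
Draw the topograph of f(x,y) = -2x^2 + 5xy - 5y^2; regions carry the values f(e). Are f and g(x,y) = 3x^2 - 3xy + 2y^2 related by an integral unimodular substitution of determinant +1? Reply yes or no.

D₁ = -15, D₂ = -15
f is negative-definite; reduce −f:
−f: translate: b→-1 (≡-5 mod 4), so (2,-5,5)→(2,-1,2)
−f: flip: (2,-1,2)→(2,1,2)
−f: reduced (well bottom): (2,1,2) with a≤c, −a<b≤a
flip sign back: reduced form of f is (-2,-1,-2)
g: translate: b→3 (≡-3 mod 6), so (3,-3,2)→(3,3,2)
g: flip: (3,3,2)→(2,-3,3)
g: translate: b→1 (≡-3 mod 4), so (2,-3,3)→(2,1,2)
g: reduced (well bottom): (2,1,2) with a≤c, −a<b≤a
reduced forms (-2, -1, -2) vs (2, 1, 2) ⇒ inequivalent

no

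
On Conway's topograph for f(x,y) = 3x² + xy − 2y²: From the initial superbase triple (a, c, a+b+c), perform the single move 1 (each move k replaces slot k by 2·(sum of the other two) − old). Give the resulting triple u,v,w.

start (3,-2,2) = (f(1,0),f(0,1),f(1,1))
replace slot 1: 2·((-2)+2) − 3 = -3 → (-3,-2,2)

-3,-2,2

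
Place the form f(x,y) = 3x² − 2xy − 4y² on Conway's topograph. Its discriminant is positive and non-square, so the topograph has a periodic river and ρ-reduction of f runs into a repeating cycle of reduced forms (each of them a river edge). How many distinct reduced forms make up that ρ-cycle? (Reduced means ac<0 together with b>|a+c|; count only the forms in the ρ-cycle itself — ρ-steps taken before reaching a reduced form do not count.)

D = 52, ⌊√D⌋ = 7
descent: ρ → (-4,2,3)  [lands on river]
river: ρ → (3,4,-3)
river: ρ → (-3,2,4)
river: ρ → (4,6,-1)
river: ρ → (-1,6,4)
river: ρ → (4,2,-3)
river: ρ → (-3,4,3)
river: ρ → (3,2,-4)
river: ρ → (-4,6,1)
river: ρ → (1,6,-4)
ρ-cycle length = 10 (tail of 1 descent step not counted)

10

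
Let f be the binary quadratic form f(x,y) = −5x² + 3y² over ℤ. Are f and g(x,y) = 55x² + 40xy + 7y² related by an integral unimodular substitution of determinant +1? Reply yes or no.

D₁ = 60, D₂ = 60
river cycle of f (length 2): (3, 6, -2), (-2, 6, 3)
river cycle of g (length 2): (-2, 6, 3), (3, 6, -2)
cycles coincide ⇒ equivalent

yes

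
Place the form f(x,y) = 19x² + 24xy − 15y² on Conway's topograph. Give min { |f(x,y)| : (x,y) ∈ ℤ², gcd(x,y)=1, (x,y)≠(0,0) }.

river: ρ → (-15,36,7)
river: ρ → (7,34,-20)
river: ρ → (-20,6,21)
river: ρ → (21,36,-5)
river: ρ → (-5,34,28)
river: ρ → (28,22,-11)
river: ρ → (-11,22,28)
river: ρ → (28,34,-5)
river: ρ → (-5,36,21)
river: ρ → (21,6,-20)
river: ρ → (-20,34,7)
river: ρ → (7,36,-15)
river: ρ → (-15,24,19)
river: ρ → (19,14,-20)
river: ρ → (-20,26,13)
river: ρ → (13,26,-20)
river: ρ → (-20,14,19)
river: ρ → (19,24,-15)
closes: descent 0, river 18
min |a| on river = 5

5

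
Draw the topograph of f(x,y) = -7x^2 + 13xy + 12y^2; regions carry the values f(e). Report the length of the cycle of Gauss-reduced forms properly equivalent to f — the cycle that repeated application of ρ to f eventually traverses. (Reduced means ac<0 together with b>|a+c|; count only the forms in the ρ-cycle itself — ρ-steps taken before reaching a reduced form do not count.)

D = 505, ⌊√D⌋ = 22
river: ρ → (12,11,-8)
river: ρ → (-8,21,2)
river: ρ → (2,19,-18)
river: ρ → (-18,17,3)
river: ρ → (3,19,-12)
river: ρ → (-12,5,10)
river: ρ → (10,15,-7)
river: ρ → (-7,13,12)
ρ-cycle length = 8 (tail of 0 descent steps not counted)

8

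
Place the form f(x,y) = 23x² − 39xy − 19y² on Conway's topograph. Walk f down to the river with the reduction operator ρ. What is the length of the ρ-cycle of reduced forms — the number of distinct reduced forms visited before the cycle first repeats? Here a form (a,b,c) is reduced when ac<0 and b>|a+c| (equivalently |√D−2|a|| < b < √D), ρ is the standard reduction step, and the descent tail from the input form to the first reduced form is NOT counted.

D = 3269, ⌊√D⌋ = 57
descent: ρ → (-19,39,23)  [lands on river]
river: ρ → (23,53,-5)
river: ρ → (-5,57,1)
river: ρ → (1,57,-5)
river: ρ → (-5,53,23)
river: ρ → (23,39,-19)
river: ρ → (-19,37,25)
river: ρ → (25,13,-31)
river: ρ → (-31,49,7)
river: ρ → (7,49,-31)
river: ρ → (-31,13,25)
river: ρ → (25,37,-19)
ρ-cycle length = 12 (tail of 1 descent step not counted)

12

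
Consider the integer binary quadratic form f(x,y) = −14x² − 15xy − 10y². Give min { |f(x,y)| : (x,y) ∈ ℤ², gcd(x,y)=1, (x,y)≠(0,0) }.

translate: b→-13 (≡15 mod 28), so (14,15,10)→(14,-13,9)
flip: (14,-13,9)→(9,13,14)
translate: b→-5 (≡13 mod 18), so (9,13,14)→(9,-5,10)
reduced (well bottom): (9,-5,10) with a≤c, −a<b≤a
well minimum |f| = |-9| = 9 (negative-definite)

9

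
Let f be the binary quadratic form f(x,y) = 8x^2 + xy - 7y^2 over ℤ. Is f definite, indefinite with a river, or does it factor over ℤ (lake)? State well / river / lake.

D = b²−4ac = 1² − 4·8·(-7) = 225
D = 15² is a perfect square ⇒ form factors over ℤ ⇒ lakes

lake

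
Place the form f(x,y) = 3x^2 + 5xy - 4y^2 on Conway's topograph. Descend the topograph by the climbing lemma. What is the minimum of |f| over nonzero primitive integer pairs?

river: ρ → (-4,3,4)
river: ρ → (4,5,-3)
river: ρ → (-3,7,2)
river: ρ → (2,5,-6)
river: ρ → (-6,7,1)
river: ρ → (1,7,-6)
river: ρ → (-6,5,2)
river: ρ → (2,7,-3)
river: ρ → (-3,5,4)
river: ρ → (4,3,-4)
river: ρ → (-4,5,3)
river: ρ → (3,7,-2)
river: ρ → (-2,5,6)
river: ρ → (6,7,-1)
river: ρ → (-1,7,6)
river: ρ → (6,5,-2)
river: ρ → (-2,7,3)
river: ρ → (3,5,-4)
closes: descent 0, river 18
min |a| on river = 1

1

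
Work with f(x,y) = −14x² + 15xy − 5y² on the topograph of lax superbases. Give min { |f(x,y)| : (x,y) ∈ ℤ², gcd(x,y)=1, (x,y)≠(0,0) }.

translate: b→13 (≡-15 mod 28), so (14,-15,5)→(14,13,4)
flip: (14,13,4)→(4,-13,14)
translate: b→3 (≡-13 mod 8), so (4,-13,14)→(4,3,4)
reduced (well bottom): (4,3,4) with a≤c, −a<b≤a
well minimum |f| = |-4| = 4 (negative-definite)

4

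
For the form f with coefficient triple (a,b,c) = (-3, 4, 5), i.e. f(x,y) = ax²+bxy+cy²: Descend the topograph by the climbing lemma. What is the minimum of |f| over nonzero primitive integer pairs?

river: ρ → (5,6,-2)
river: ρ → (-2,6,5)
river: ρ → (5,4,-3)
river: ρ → (-3,8,1)
river: ρ → (1,8,-3)
river: ρ → (-3,4,5)
closes: descent 0, river 6
min |a| on river = 1

1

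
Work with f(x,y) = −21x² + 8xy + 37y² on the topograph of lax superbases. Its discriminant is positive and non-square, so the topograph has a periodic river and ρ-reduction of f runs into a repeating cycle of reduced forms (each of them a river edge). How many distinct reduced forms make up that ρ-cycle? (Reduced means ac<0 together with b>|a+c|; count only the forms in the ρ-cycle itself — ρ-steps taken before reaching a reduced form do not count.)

D = 3172, ⌊√D⌋ = 56
descent: ρ → (37,-8,-21)
descent: ρ → (-21,50,8)  [lands on river]
river: ρ → (8,46,-33)
river: ρ → (-33,20,21)
river: ρ → (21,22,-32)
river: ρ → (-32,42,11)
river: ρ → (11,46,-24)
river: ρ → (-24,50,7)
river: ρ → (7,48,-31)
river: ρ → (-31,14,24)
river: ρ → (24,34,-21)
ρ-cycle length = 10 (tail of 2 descent steps not counted)

10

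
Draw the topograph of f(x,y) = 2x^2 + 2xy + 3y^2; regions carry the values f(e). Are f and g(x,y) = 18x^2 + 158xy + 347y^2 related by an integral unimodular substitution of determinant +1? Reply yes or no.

D₁ = -20, D₂ = -20
f: reduced (well bottom): (2,2,3) with a≤c, −a<b≤a
g: translate: b→14 (≡158 mod 36), so (18,158,347)→(18,14,3)
g: flip: (18,14,3)→(3,-14,18)
g: translate: b→-2 (≡-14 mod 6), so (3,-14,18)→(3,-2,2)
g: flip: (3,-2,2)→(2,2,3)
g: reduced (well bottom): (2,2,3) with a≤c, −a<b≤a
reduced forms (2, 2, 3) vs (2, 2, 3) ⇒ equivalent

yes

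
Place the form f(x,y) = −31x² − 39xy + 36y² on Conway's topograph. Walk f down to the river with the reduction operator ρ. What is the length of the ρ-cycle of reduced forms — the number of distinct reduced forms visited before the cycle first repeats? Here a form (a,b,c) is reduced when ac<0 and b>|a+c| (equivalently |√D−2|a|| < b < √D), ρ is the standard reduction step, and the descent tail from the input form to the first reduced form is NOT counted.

D = 5985, ⌊√D⌋ = 77
descent: ρ → (36,39,-31)  [lands on river]
river: ρ → (-31,23,44)
river: ρ → (44,65,-10)
river: ρ → (-10,75,9)
river: ρ → (9,69,-34)
river: ρ → (-34,67,11)
river: ρ → (11,65,-40)
river: ρ → (-40,15,36)
river: ρ → (36,57,-19)
river: ρ → (-19,57,36)
river: ρ → (36,15,-40)
river: ρ → (-40,65,11)
river: ρ → (11,67,-34)
river: ρ → (-34,69,9)
river: ρ → (9,75,-10)
river: ρ → (-10,65,44)
river: ρ → (44,23,-31)
river: ρ → (-31,39,36)
river: ρ → (36,33,-34)
river: ρ → (-34,35,35)
river: ρ → (35,35,-34)
river: ρ → (-34,33,36)
ρ-cycle length = 22 (tail of 1 descent step not counted)

22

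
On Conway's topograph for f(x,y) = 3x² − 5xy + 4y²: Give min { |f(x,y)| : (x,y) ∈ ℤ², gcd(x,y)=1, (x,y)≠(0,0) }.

translate: b→1 (≡-5 mod 6), so (3,-5,4)→(3,1,2)
flip: (3,1,2)→(2,-1,3)
reduced (well bottom): (2,-1,3) with a≤c, −a<b≤a
well minimum = a = 2

2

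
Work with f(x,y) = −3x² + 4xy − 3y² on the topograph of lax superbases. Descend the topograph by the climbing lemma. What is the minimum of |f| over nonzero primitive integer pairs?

translate: b→2 (≡-4 mod 6), so (3,-4,3)→(3,2,2)
flip: (3,2,2)→(2,-2,3)
translate: b→2 (≡-2 mod 4), so (2,-2,3)→(2,2,3)
reduced (well bottom): (2,2,3) with a≤c, −a<b≤a
well minimum |f| = |-2| = 2 (negative-definite)

2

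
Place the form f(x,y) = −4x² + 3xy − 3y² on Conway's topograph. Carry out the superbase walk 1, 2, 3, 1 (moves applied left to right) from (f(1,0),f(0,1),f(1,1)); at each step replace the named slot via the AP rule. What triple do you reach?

start (-4,-3,-4) = (f(1,0),f(0,1),f(1,1))
replace slot 1: 2·((-3)+(-4)) − (-4) = -10 → (-10,-3,-4)
replace slot 2: 2·((-10)+(-4)) − (-3) = -25 → (-10,-25,-4)
replace slot 3: 2·((-10)+(-25)) − (-4) = -66 → (-10,-25,-66)
replace slot 1: 2·((-25)+(-66)) − (-10) = -172 → (-172,-25,-66)

-172,-25,-66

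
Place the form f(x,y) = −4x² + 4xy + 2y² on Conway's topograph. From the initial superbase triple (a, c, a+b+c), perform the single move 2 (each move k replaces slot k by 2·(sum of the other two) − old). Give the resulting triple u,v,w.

start (-4,2,2) = (f(1,0),f(0,1),f(1,1))
replace slot 2: 2·((-4)+2) − 2 = -6 → (-4,-6,2)

-4,-6,2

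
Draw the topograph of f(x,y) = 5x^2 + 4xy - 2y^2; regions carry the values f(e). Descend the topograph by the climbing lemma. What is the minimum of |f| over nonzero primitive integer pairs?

river: ρ → (-2,4,5)
river: ρ → (5,6,-1)
river: ρ → (-1,6,5)
river: ρ → (5,4,-2)
closes: descent 0, river 4
min |a| on river = 1

1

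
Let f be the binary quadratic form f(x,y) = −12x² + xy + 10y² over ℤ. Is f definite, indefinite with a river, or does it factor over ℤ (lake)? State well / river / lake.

D = b²−4ac = 1² − 4·(-12)·10 = 481
D > 0 non-square ⇒ indefinite ⇒ periodic river

river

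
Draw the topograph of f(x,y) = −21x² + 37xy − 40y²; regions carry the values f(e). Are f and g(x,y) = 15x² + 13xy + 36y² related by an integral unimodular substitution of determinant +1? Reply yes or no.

D₁ = -1991, D₂ = -1991
f is negative-definite; reduce −f:
−f: translate: b→5 (≡-37 mod 42), so (21,-37,40)→(21,5,24)
−f: reduced (well bottom): (21,5,24) with a≤c, −a<b≤a
flip sign back: reduced form of f is (-21,-5,-24)
g: reduced (well bottom): (15,13,36) with a≤c, −a<b≤a
reduced forms (-21, -5, -24) vs (15, 13, 36) ⇒ inequivalent

no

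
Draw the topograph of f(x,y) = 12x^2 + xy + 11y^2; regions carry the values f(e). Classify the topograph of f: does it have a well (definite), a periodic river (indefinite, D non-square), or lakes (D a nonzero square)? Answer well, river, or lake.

D = b²−4ac = 1² − 4·12·11 = -527
D < 0 ⇒ definite ⇒ every region one sign ⇒ single well

well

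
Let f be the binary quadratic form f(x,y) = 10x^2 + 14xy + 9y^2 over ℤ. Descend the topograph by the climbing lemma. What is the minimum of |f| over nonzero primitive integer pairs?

translate: b→-6 (≡14 mod 20), so (10,14,9)→(10,-6,5)
flip: (10,-6,5)→(5,6,10)
translate: b→-4 (≡6 mod 10), so (5,6,10)→(5,-4,9)
reduced (well bottom): (5,-4,9) with a≤c, −a<b≤a
well minimum = a = 5

5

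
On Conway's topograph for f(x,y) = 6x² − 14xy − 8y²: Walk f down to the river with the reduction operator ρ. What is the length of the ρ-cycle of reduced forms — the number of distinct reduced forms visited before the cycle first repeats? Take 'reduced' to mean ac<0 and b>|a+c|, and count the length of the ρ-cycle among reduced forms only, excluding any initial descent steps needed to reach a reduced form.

D = 388, ⌊√D⌋ = 19
descent: ρ → (-8,14,6)  [lands on river]
river: ρ → (6,10,-12)
river: ρ → (-12,14,4)
river: ρ → (4,18,-4)
river: ρ → (-4,14,12)
river: ρ → (12,10,-6)
river: ρ → (-6,14,8)
river: ρ → (8,18,-2)
river: ρ → (-2,18,8)
river: ρ → (8,14,-6)
river: ρ → (-6,10,12)
river: ρ → (12,14,-4)
river: ρ → (-4,18,4)
river: ρ → (4,14,-12)
river: ρ → (-12,10,6)
river: ρ → (6,14,-8)
river: ρ → (-8,18,2)
river: ρ → (2,18,-8)
ρ-cycle length = 18 (tail of 1 descent step not counted)

18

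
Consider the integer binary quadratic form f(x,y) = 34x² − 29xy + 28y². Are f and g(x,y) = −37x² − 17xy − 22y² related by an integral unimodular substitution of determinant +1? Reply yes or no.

D₁ = -2967, D₂ = -2967
f: flip: (34,-29,28)→(28,29,34)
f: translate: b→-27 (≡29 mod 56), so (28,29,34)→(28,-27,33)
f: reduced (well bottom): (28,-27,33) with a≤c, −a<b≤a
g is negative-definite; reduce −g:
−g: flip: (37,17,22)→(22,-17,37)
−g: reduced (well bottom): (22,-17,37) with a≤c, −a<b≤a
flip sign back: reduced form of g is (-22,17,-37)
reduced forms (28, -27, 33) vs (-22, 17, -37) ⇒ inequivalent

no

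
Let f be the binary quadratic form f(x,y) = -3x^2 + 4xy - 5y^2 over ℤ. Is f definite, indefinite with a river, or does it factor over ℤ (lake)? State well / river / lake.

D = b²−4ac = 4² − 4·(-3)·(-5) = -44
D < 0 ⇒ definite ⇒ every region one sign ⇒ single well

well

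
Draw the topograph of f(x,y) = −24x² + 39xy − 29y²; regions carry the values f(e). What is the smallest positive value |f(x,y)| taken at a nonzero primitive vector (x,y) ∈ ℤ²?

translate: b→9 (≡-39 mod 48), so (24,-39,29)→(24,9,14)
flip: (24,9,14)→(14,-9,24)
reduced (well bottom): (14,-9,24) with a≤c, −a<b≤a
well minimum |f| = |-14| = 14 (negative-definite)

14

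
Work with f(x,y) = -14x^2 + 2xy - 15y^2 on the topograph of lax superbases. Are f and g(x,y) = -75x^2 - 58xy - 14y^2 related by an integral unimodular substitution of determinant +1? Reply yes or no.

D₁ = -836, D₂ = -836
f is negative-definite; reduce −f:
−f: reduced (well bottom): (14,-2,15) with a≤c, −a<b≤a
flip sign back: reduced form of f is (-14,2,-15)
g is negative-definite; reduce −g:
−g: flip: (75,58,14)→(14,-58,75)
−g: translate: b→-2 (≡-58 mod 28), so (14,-58,75)→(14,-2,15)
−g: reduced (well bottom): (14,-2,15) with a≤c, −a<b≤a
flip sign back: reduced form of g is (-14,2,-15)
reduced forms (-14, 2, -15) vs (-14, 2, -15) ⇒ equivalent

yes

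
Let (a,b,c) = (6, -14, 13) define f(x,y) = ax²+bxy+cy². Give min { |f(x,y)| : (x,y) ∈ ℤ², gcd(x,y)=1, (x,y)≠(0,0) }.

translate: b→-2 (≡-14 mod 12), so (6,-14,13)→(6,-2,5)
flip: (6,-2,5)→(5,2,6)
reduced (well bottom): (5,2,6) with a≤c, −a<b≤a
well minimum = a = 5

5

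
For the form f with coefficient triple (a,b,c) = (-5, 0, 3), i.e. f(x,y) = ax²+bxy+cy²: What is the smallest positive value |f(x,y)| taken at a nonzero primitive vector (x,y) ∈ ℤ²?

descent: ρ → (3,6,-2)  [lands on river]
river: ρ → (-2,6,3)
closes: descent 1, river 2
min |a| on river = 2

2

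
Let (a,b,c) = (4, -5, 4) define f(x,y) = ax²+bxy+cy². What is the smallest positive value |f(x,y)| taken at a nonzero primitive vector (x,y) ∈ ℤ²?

translate: b→3 (≡-5 mod 8), so (4,-5,4)→(4,3,3)
flip: (4,3,3)→(3,-3,4)
translate: b→3 (≡-3 mod 6), so (3,-3,4)→(3,3,4)
reduced (well bottom): (3,3,4) with a≤c, −a<b≤a
well minimum = a = 3

3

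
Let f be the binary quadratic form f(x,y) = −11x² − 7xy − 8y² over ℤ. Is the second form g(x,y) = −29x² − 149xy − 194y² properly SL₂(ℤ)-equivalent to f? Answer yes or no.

D₁ = -303, D₂ = -303
f is negative-definite; reduce −f:
−f: flip: (11,7,8)→(8,-7,11)
−f: reduced (well bottom): (8,-7,11) with a≤c, −a<b≤a
flip sign back: reduced form of f is (-8,7,-11)
g is negative-definite; reduce −g:
−g: translate: b→-25 (≡149 mod 58), so (29,149,194)→(29,-25,8)
−g: flip: (29,-25,8)→(8,25,29)
−g: translate: b→-7 (≡25 mod 16), so (8,25,29)→(8,-7,11)
−g: reduced (well bottom): (8,-7,11) with a≤c, −a<b≤a
flip sign back: reduced form of g is (-8,7,-11)
reduced forms (-8, 7, -11) vs (-8, 7, -11) ⇒ equivalent

yes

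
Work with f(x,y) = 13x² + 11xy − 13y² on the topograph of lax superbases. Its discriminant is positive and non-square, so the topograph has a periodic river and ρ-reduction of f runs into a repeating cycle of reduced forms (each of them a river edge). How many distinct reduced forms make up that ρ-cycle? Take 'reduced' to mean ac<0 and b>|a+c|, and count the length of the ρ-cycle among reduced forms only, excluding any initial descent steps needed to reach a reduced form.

D = 797, ⌊√D⌋ = 28
river: ρ → (-13,15,11)
river: ρ → (11,7,-17)
river: ρ → (-17,27,1)
river: ρ → (1,27,-17)
river: ρ → (-17,7,11)
river: ρ → (11,15,-13)
river: ρ → (-13,11,13)
river: ρ → (13,15,-11)
river: ρ → (-11,7,17)
river: ρ → (17,27,-1)
river: ρ → (-1,27,17)
river: ρ → (17,7,-11)
river: ρ → (-11,15,13)
river: ρ → (13,11,-13)
ρ-cycle length = 14 (tail of 0 descent steps not counted)

14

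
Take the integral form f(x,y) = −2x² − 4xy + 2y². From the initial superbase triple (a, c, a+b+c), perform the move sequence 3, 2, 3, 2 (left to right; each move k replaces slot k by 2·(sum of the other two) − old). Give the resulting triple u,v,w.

start (-2,2,-4) = (f(1,0),f(0,1),f(1,1))
replace slot 3: 2·((-2)+2) − (-4) = 4 → (-2,2,4)
replace slot 2: 2·((-2)+4) − 2 = 2 → (-2,2,4)
replace slot 3: 2·((-2)+2) − 4 = -4 → (-2,2,-4)
replace slot 2: 2·((-2)+(-4)) − 2 = -14 → (-2,-14,-4)

-2,-14,-4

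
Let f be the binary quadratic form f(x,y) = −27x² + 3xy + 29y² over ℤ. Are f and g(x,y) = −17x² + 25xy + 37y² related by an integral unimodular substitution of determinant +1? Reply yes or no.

D₁ = 3141, D₂ = 3141
river cycle of f (length 22): (29, 55, -1), (-1, 55, 29), (29, 3, -27), (-27, 51, 5), (5, 49, -37), (-37, 25, 17), (17, 43, -19), (-19, 33, 27), (27, 21, -25), (-25, 29, 23), … (12 more)
river cycle of g (length 22): (37, 49, -5), (-5, 51, 27), (27, 3, -29), (-29, 55, 1), (1, 55, -29), (-29, 3, 27), (27, 51, -5), (-5, 49, 37), (37, 25, -17), (-17, 43, 19), … (12 more)
cycles differ ⇒ inequivalent

no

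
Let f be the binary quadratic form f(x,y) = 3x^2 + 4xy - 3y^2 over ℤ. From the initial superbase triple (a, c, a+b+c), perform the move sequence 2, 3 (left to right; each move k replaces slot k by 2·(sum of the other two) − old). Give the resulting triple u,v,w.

start (3,-3,4) = (f(1,0),f(0,1),f(1,1))
replace slot 2: 2·(3+4) − (-3) = 17 → (3,17,4)
replace slot 3: 2·(3+17) − 4 = 36 → (3,17,36)

3,17,36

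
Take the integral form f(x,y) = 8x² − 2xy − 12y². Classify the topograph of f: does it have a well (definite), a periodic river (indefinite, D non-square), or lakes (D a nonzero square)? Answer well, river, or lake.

D = b²−4ac = (-2)² − 4·8·(-12) = 388
D > 0 non-square ⇒ indefinite ⇒ periodic river

river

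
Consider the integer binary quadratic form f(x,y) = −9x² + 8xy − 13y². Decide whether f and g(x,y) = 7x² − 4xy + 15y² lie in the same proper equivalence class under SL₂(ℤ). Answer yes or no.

D₁ = -404, D₂ = -404
f is negative-definite; reduce −f:
−f: reduced (well bottom): (9,-8,13) with a≤c, −a<b≤a
flip sign back: reduced form of f is (-9,8,-13)
g: reduced (well bottom): (7,-4,15) with a≤c, −a<b≤a
reduced forms (-9, 8, -13) vs (7, -4, 15) ⇒ inequivalent

no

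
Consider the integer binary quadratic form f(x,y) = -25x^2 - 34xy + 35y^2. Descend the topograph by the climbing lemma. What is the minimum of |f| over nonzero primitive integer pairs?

descent: ρ → (35,34,-25)  [lands on river]
river: ρ → (-25,66,3)
river: ρ → (3,66,-25)
river: ρ → (-25,34,35)
river: ρ → (35,36,-24)
river: ρ → (-24,60,11)
river: ρ → (11,50,-49)
river: ρ → (-49,48,12)
river: ρ → (12,48,-49)
river: ρ → (-49,50,11)
river: ρ → (11,60,-24)
river: ρ → (-24,36,35)
closes: descent 1, river 12
min |a| on river = 3

3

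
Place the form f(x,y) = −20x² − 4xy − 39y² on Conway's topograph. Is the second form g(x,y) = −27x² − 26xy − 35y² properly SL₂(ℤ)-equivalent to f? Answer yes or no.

D₁ = -3104, D₂ = -3104
f is negative-definite; reduce −f:
−f: reduced (well bottom): (20,4,39) with a≤c, −a<b≤a
flip sign back: reduced form of f is (-20,-4,-39)
g is negative-definite; reduce −g:
−g: reduced (well bottom): (27,26,35) with a≤c, −a<b≤a
flip sign back: reduced form of g is (-27,-26,-35)
reduced forms (-20, -4, -39) vs (-27, -26, -35) ⇒ inequivalent

no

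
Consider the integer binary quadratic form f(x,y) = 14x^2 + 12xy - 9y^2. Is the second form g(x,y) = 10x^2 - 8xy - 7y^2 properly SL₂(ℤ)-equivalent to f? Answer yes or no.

D₁ = 648, D₂ = 344
discriminants differ ⇒ not SL₂(ℤ)-equivalent

no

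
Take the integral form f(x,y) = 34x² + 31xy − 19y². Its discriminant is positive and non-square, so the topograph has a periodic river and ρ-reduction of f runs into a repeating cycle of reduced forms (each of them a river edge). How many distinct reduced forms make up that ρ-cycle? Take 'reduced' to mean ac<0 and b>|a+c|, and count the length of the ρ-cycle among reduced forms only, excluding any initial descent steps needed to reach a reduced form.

D = 3545, ⌊√D⌋ = 59
river: ρ → (-19,45,20)
river: ρ → (20,35,-29)
river: ρ → (-29,23,26)
river: ρ → (26,29,-26)
river: ρ → (-26,23,29)
river: ρ → (29,35,-20)
river: ρ → (-20,45,19)
river: ρ → (19,31,-34)
river: ρ → (-34,37,16)
river: ρ → (16,59,-1)
river: ρ → (-1,59,16)
river: ρ → (16,37,-34)
river: ρ → (-34,31,19)
river: ρ → (19,45,-20)
river: ρ → (-20,35,29)
river: ρ → (29,23,-26)
river: ρ → (-26,29,26)
river: ρ → (26,23,-29)
river: ρ → (-29,35,20)
river: ρ → (20,45,-19)
river: ρ → (-19,31,34)
river: ρ → (34,37,-16)
river: ρ → (-16,59,1)
river: ρ → (1,59,-16)
river: ρ → (-16,37,34)
river: ρ → (34,31,-19)
ρ-cycle length = 26 (tail of 0 descent steps not counted)

26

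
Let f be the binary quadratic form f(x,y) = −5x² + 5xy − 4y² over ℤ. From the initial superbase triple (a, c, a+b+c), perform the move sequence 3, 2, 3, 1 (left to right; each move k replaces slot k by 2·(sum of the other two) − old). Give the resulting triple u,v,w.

start (-5,-4,-4) = (f(1,0),f(0,1),f(1,1))
replace slot 3: 2·((-5)+(-4)) − (-4) = -14 → (-5,-4,-14)
replace slot 2: 2·((-5)+(-14)) − (-4) = -34 → (-5,-34,-14)
replace slot 3: 2·((-5)+(-34)) − (-14) = -64 → (-5,-34,-64)
replace slot 1: 2·((-34)+(-64)) − (-5) = -191 → (-191,-34,-64)

-191,-34,-64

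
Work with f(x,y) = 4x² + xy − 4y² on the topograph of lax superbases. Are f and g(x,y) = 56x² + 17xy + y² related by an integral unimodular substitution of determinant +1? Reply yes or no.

D₁ = 65, D₂ = 65
river cycle of f (length 6): (-4, 7, 1), (1, 7, -4), (-4, 1, 4), (4, 7, -1), (-1, 7, 4), (4, 1, -4)
river cycle of g (length 6): (1, 7, -4), (-4, 1, 4), (4, 7, -1), (-1, 7, 4), (4, 1, -4), (-4, 7, 1)
cycles coincide ⇒ equivalent

yes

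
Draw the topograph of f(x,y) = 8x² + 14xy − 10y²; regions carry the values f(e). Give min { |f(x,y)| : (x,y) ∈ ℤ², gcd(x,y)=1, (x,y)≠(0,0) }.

river: ρ → (-10,6,12)
river: ρ → (12,18,-4)
river: ρ → (-4,22,2)
river: ρ → (2,22,-4)
river: ρ → (-4,18,12)
river: ρ → (12,6,-10)
river: ρ → (-10,14,8)
river: ρ → (8,18,-6)
river: ρ → (-6,18,8)
river: ρ → (8,14,-10)
closes: descent 0, river 10
min |a| on river = 2

2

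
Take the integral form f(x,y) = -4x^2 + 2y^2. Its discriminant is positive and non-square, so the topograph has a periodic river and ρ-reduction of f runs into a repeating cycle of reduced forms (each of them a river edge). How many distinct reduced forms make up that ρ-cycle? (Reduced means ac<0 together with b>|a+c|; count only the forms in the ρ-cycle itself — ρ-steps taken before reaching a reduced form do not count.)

D = 32, ⌊√D⌋ = 5
descent: ρ → (2,4,-2)  [lands on river]
river: ρ → (-2,4,2)
ρ-cycle length = 2 (tail of 1 descent step not counted)

2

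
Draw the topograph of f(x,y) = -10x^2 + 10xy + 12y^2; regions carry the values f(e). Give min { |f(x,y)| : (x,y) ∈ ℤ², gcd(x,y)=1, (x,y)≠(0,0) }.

river: ρ → (12,14,-8)
river: ρ → (-8,18,8)
river: ρ → (8,14,-12)
river: ρ → (-12,10,10)
river: ρ → (10,10,-12)
river: ρ → (-12,14,8)
river: ρ → (8,18,-8)
river: ρ → (-8,14,12)
river: ρ → (12,10,-10)
river: ρ → (-10,10,12)
closes: descent 0, river 10
min |a| on river = 8

8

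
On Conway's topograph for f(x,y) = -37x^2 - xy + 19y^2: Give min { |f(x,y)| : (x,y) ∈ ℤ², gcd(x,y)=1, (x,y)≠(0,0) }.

descent: ρ → (19,39,-17)  [lands on river]
river: ρ → (-17,29,29)
river: ρ → (29,29,-17)
river: ρ → (-17,39,19)
river: ρ → (19,37,-19)
river: ρ → (-19,39,17)
river: ρ → (17,29,-29)
river: ρ → (-29,29,17)
river: ρ → (17,39,-19)
river: ρ → (-19,37,19)
closes: descent 1, river 10
min |a| on river = 17

17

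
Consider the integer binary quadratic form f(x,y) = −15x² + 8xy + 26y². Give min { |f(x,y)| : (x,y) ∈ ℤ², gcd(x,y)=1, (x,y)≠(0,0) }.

descent: ρ → (26,-8,-15)
descent: ρ → (-15,38,3)  [lands on river]
river: ρ → (3,40,-2)
river: ρ → (-2,40,3)
river: ρ → (3,38,-15)
river: ρ → (-15,22,19)
river: ρ → (19,16,-18)
river: ρ → (-18,20,17)
river: ρ → (17,14,-21)
river: ρ → (-21,28,10)
river: ρ → (10,32,-15)
river: ρ → (-15,28,14)
river: ρ → (14,28,-15)
river: ρ → (-15,32,10)
river: ρ → (10,28,-21)
river: ρ → (-21,14,17)
river: ρ → (17,20,-18)
river: ρ → (-18,16,19)
river: ρ → (19,22,-15)
closes: descent 2, river 18
min |a| on river = 2

2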